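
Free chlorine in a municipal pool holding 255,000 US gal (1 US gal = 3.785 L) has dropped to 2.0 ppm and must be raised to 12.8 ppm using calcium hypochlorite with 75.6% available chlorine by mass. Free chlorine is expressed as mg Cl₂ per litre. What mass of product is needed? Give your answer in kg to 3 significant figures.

13.8 kg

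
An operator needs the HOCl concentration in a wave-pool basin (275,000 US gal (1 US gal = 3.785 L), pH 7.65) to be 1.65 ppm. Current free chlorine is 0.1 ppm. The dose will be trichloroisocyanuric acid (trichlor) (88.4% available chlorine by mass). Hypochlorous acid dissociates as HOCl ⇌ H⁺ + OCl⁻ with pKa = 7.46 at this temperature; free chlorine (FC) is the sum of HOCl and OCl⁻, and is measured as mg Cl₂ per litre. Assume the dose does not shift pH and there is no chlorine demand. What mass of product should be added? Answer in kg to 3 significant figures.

Volume: 275,000 US gal × 3.785 L/gal = 1,040,875 L.
[OCl⁻]/[HOCl] = 10^(pH − pKa) = 10^(7.65 − 7.46) = 1.549; fraction as HOCl = 1/(1 + 1.549) = 0.3923.
Free chlorine required for 1.65 ppm HOCl: 1.65 / 0.3923 = 4.206 ppm.
FC to add: 4.206 − 0.1 = 4.106 mg/L as Cl₂.
Cl₂ equivalent: 4.106 mg/L × 1,040,875 L = 4273 g.
Product at 88.4% available Cl: 4273 / 0.884 = 4834 g.

4.83 kg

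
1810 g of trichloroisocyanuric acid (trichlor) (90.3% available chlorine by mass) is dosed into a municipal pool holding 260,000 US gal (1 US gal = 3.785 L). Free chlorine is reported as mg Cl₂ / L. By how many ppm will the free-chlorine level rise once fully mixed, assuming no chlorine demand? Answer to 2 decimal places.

Volume: 260,000 US gal × 3.785 L/gal = 984,100 L.
Available chlorine delivered: 1810 g × 0.903 = 1634 g as Cl₂.
Concentration rise: 1634 g / 984,100 L = 1.661 mg/L = 1.66 ppm.

1.66 ppm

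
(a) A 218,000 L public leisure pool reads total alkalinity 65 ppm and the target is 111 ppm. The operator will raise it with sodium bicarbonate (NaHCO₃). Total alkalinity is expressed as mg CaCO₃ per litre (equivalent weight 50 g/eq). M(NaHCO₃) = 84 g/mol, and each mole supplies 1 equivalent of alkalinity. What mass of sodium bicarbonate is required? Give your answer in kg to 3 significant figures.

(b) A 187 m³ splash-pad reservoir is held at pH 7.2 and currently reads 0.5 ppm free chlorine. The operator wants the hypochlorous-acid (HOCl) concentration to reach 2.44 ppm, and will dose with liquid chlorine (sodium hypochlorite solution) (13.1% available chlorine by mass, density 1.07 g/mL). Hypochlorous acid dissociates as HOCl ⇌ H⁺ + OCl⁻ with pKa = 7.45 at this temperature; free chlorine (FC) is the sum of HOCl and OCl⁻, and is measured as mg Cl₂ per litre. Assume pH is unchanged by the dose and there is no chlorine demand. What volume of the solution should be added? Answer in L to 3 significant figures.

(a) Alkalinity to add: (111 − 65) = 46 mg/L as CaCO₃ × 218,000 L = 10,030 g as CaCO₃.
(a) Equivalents: 10,030 g ÷ 50 g/eq = 200.6 eq.
(a) NaHCO₃ supplies 1 eq per mole → 200.6 mol.
(a) Mass: 200.6 mol × 84 g/mol = 16,850 g.

(b) Volume: 187 m³ = 187,000 L.
(b) [OCl⁻]/[HOCl] = 10^(pH − pKa) = 10^(7.2 − 7.45) = 0.5623; fraction as HOCl = 1/(1 + 0.5623) = 0.6401.
(b) Free chlorine required for 2.44 ppm HOCl: 2.44 / 0.6401 = 3.812 ppm.
(b) FC to add: 3.812 − 0.5 = 3.312 mg/L as Cl₂.
(b) Cl₂ equivalent: 3.312 mg/L × 187,000 L = 619.4 g.
(b) Product at 13.1% available Cl: 619.4 / 0.131 = 4728 g.
(b) Volume: 4728 g ÷ 1.07 g/mL = 4419 mL.

(a) 16.8 kg; (b) 4.42 L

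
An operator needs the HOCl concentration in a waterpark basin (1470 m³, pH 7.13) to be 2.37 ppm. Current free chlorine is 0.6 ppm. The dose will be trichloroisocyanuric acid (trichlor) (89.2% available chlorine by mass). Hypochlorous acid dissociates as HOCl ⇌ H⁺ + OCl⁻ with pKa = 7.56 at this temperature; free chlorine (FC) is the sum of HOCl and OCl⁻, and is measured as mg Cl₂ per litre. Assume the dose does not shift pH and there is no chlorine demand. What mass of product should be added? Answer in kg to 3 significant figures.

4.37 kg

Volume: 1470 m³ = 1,470,000 L.
[OCl⁻]/[HOCl] = 10^(pH − pKa) = 10^(7.13 − 7.56) = 0.3715; fraction as HOCl = 1/(1 + 0.3715) = 0.7291.
Free chlorine required for 2.37 ppm HOCl: 2.37 / 0.7291 = 3.251 ppm.
FC to add: 3.251 − 0.6 = 2.651 mg/L as Cl₂.
Cl₂ equivalent: 2.651 mg/L × 1,470,000 L = 3896 g.
Product at 89.2% available Cl: 3896 / 0.892 = 4368 g.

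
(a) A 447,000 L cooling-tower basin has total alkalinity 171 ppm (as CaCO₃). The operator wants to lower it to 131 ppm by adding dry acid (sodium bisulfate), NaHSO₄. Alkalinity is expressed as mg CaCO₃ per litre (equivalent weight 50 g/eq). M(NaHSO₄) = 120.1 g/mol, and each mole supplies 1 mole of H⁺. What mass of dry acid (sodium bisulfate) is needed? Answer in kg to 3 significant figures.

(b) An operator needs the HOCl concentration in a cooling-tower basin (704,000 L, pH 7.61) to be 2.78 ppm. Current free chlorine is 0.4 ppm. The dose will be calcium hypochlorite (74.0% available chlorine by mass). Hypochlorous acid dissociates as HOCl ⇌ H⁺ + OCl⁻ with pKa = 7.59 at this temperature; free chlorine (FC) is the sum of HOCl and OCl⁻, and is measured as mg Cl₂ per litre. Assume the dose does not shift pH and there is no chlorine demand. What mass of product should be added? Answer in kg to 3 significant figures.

(a) Alkalinity to neutralize: (171 − 131) = 40 mg/L as CaCO₃ × 447,000 L = 17,880 g as CaCO₃.
(a) Equivalents of H⁺ required: 17,880 ÷ 50 g/eq = 357.6 eq = 357.6 mol NaHSO₄.
(a) Mass of NaHSO₄: 357.6 × 120.1 = 42,950 g.

(b) [OCl⁻]/[HOCl] = 10^(pH − pKa) = 10^(7.61 − 7.59) = 1.047; fraction as HOCl = 1/(1 + 1.047) = 0.4885.
(b) Free chlorine required for 2.78 ppm HOCl: 2.78 / 0.4885 = 5.691 ppm.
(b) FC to add: 5.691 − 0.4 = 5.291 mg/L as Cl₂.
(b) Cl₂ equivalent: 5.291 mg/L × 704,000 L = 3725 g.
(b) Product at 74.0% available Cl: 3725 / 0.74 = 5034 g.

(a) 42.9 kg; (b) 5.03 kg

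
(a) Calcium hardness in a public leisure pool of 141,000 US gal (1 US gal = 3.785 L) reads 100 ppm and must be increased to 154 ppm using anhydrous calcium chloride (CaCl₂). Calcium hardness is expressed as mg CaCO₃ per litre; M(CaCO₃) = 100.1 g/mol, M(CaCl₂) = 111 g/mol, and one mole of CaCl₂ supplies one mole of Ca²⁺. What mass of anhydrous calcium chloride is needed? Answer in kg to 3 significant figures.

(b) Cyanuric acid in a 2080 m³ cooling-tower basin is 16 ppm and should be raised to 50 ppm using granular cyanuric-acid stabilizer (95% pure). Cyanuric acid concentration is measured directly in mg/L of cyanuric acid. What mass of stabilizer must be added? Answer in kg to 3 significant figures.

(a) 32.0 kg; (b) 74.4 kg

(a) Volume: 141,000 US gal × 3.785 L/gal = 533,685 L.
(a) Hardness to add: (154 − 100) = 54 mg/L as CaCO₃ × 533,685 L = 28,820 g as CaCO₃.
(a) Moles of Ca²⁺ (1 mol Ca²⁺ ≡ 1 mol CaCO₃): 28,820 / 100.1 g/mol = 287.9 mol.
(a) Mass of CaCl₂: 287.9 × 111 = 31,960 g.

(b) Volume: 2080 m³ = 2,080,000 L.
(b) CYA to add: (50 − 16) = 34 mg/L × 2,080,000 L = 70,720 g cyanuric acid.
(b) At 95% purity: 70,720 / 0.95 = 74,440 g product.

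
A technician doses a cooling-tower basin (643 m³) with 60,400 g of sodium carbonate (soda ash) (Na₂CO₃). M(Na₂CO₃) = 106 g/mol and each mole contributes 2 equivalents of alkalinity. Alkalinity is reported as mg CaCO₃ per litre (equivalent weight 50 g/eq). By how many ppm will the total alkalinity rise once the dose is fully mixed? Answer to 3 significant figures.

Volume: 643 m³ = 643,000 L.
Moles of Na₂CO₃: 60,400 g ÷ 106 g/mol = 569.8 mol → 1140 eq of alkalinity.
As CaCO₃: 1140 eq × 50 g/eq = 56,980 g.
Rise: 56,980 g / 643,000 L × 1000 = 88.62 mg/L.

88.6 ppm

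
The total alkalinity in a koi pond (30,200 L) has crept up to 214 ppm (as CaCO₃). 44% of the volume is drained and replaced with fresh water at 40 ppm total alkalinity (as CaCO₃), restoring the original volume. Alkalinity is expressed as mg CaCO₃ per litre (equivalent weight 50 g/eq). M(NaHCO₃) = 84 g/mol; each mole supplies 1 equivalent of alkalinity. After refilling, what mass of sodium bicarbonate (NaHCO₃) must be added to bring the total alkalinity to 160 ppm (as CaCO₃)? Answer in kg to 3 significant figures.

After draining 44% and refilling: 214 × 0.56 + 40 × 0.44 = 137.44 ppm.
Deficit to target: 160 − 137.44 = 22.56 mg/L.
As CaCO₃: 22.56 mg/L × 30,200 L = 681.3 g; ÷ 50 g/eq ÷ 1 = 13.63 mol NaHCO₃.
Mass: 13.63 × 84 = 1145 g.

1.14 kg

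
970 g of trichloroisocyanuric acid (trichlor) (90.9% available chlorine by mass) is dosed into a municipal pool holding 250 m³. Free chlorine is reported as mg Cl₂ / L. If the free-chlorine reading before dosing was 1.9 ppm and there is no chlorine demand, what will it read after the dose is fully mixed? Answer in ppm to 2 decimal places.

5.43 ppm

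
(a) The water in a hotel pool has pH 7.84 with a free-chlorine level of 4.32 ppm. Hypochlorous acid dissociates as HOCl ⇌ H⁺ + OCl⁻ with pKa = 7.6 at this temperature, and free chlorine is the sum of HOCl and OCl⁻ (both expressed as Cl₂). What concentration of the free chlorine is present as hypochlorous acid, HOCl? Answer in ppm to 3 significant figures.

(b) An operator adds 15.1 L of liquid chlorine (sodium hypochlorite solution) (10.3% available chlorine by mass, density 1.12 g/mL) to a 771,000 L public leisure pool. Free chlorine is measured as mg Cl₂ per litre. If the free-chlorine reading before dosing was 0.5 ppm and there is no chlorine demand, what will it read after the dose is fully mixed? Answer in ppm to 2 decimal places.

(a) [OCl⁻]/[HOCl] = 10^(pH − pKa) = 10^(7.84 − 7.6) = 10^0.24 = 1.738.
(a) Fraction as HOCl = 1 / (1 + 1.738) = 0.3653.
(a) HOCl = 0.3653 × 4.32 ppm = 1.578 ppm.

(b) Mass of solution: 15.1 L × 1000 mL/L × 1.12 g/mL = 16,910 g.
(b) Available chlorine delivered: 16,910 g × 0.103 = 1742 g as Cl₂.
(b) Concentration rise: 1742 g / 771,000 L = 2.259 mg/L = 2.26 ppm.
(b) Final FC: 0.5 + 2.26 = 2.76 ppm.

(a) 1.58 ppm; (b) 2.76 ppm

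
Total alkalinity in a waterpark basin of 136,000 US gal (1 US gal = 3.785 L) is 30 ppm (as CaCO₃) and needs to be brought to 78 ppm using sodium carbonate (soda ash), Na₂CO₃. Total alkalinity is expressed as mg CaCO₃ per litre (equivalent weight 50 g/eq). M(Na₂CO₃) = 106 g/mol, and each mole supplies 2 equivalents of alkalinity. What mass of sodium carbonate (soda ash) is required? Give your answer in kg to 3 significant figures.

Volume: 136,000 US gal × 3.785 L/gal = 514,760 L.
Alkalinity to add: (78 − 30) = 48 mg/L as CaCO₃ × 514,760 L = 24,710 g as CaCO₃.
Equivalents: 24,710 g ÷ 50 g/eq = 494.2 eq.
Each mole of Na₂CO₃ supplies 2 eq, so 494.2 / 2 = 247.1 mol.
Mass: 247.1 mol × 106 g/mol = 26,190 g.

26.2 kg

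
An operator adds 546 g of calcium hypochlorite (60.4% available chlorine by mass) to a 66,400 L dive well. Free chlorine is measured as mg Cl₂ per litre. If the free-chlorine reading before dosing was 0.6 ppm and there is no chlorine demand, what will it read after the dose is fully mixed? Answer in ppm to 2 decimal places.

5.57 ppm

Available chlorine delivered: 546 g × 0.604 = 329.8 g as Cl₂.
Concentration rise: 329.8 g / 66,400 L = 4.967 mg/L = 4.97 ppm.
Final FC: 0.6 + 4.97 = 5.57 ppm.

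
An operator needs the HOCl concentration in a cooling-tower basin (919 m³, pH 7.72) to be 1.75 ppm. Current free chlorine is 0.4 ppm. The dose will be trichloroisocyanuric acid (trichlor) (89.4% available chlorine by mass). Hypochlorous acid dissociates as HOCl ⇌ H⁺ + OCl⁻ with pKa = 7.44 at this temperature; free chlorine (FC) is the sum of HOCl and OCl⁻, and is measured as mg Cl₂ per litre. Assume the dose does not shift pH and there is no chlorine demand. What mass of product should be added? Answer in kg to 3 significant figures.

Volume: 919 m³ = 919,000 L.
[OCl⁻]/[HOCl] = 10^(pH − pKa) = 10^(7.72 − 7.44) = 1.905; fraction as HOCl = 1/(1 + 1.905) = 0.3442.
Free chlorine required for 1.75 ppm HOCl: 1.75 / 0.3442 = 5.085 ppm.
FC to add: 5.085 − 0.4 = 4.685 mg/L as Cl₂.
Cl₂ equivalent: 4.685 mg/L × 919,000 L = 4305 g.
Product at 89.4% available Cl: 4305 / 0.894 = 4816 g.

4.82 kg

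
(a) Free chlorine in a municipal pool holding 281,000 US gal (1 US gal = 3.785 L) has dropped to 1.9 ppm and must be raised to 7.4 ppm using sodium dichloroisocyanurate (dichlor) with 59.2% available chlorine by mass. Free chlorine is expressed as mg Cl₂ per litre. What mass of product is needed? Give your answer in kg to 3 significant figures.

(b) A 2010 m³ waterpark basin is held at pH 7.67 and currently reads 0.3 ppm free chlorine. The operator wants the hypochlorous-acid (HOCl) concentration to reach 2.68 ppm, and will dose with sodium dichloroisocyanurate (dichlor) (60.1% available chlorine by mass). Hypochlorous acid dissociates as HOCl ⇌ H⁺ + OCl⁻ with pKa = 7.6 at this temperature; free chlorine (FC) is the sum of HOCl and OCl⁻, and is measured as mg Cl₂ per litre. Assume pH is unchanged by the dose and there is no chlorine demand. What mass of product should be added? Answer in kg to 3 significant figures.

(a) Volume: 281,000 US gal × 3.785 L/gal = 1,063,585 L.
(a) Chlorine deficit: 7.4 − 1.9 = 5.5 ppm = 5.5 mg/L as Cl₂.
(a) Cl₂ equivalent needed: 5.5 mg/L × 1,063,585 L = 5,850,000 mg = 5850 g.
(a) Product at 59.2% available chlorine: 5850 / 0.592 = 9881 g.

(b) Volume: 2010 m³ = 2,010,000 L.
(b) [OCl⁻]/[HOCl] = 10^(pH − pKa) = 10^(7.67 − 7.6) = 1.175; fraction as HOCl = 1/(1 + 1.175) = 0.4598.
(b) Free chlorine required for 2.68 ppm HOCl: 2.68 / 0.4598 = 5.829 ppm.
(b) FC to add: 5.829 − 0.3 = 5.529 mg/L as Cl₂.
(b) Cl₂ equivalent: 5.529 mg/L × 2,010,000 L = 11,110 g.
(b) Product at 60.1% available Cl: 11,110 / 0.601 = 18,490 g.

(a) 9.88 kg; (b) 18.5 kg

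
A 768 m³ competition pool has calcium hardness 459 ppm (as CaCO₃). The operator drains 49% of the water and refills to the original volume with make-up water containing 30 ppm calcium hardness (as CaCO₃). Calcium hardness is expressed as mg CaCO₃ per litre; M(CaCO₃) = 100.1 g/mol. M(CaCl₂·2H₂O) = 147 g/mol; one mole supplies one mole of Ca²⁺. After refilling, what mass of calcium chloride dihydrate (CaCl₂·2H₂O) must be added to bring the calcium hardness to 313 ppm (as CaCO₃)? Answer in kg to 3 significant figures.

Volume: 768 m³ = 768,000 L.
After draining 49% and refilling: 459 × 0.51 + 30 × 0.49 = 248.79 ppm.
Deficit to target: 313 − 248.79 = 64.21 mg/L.
As CaCO₃: 64.21 mg/L × 768,000 L = 49,310 g; ÷ 100.1 = 492.6 mol Ca²⁺.
Mass: 492.6 × 147 = 72,420 g.

72.4 kg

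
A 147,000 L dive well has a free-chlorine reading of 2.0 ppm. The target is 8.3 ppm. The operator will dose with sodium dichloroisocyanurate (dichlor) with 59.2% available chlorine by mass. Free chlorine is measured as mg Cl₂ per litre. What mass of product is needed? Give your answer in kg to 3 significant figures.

1.56 kg

Chlorine deficit: 8.3 − 2.0 = 6.3 ppm = 6.3 mg/L as Cl₂.
Cl₂ equivalent needed: 6.3 mg/L × 147,000 L = 926,100 mg = 926.1 g.
Product at 59.2% available chlorine: 926.1 / 0.592 = 1564 g.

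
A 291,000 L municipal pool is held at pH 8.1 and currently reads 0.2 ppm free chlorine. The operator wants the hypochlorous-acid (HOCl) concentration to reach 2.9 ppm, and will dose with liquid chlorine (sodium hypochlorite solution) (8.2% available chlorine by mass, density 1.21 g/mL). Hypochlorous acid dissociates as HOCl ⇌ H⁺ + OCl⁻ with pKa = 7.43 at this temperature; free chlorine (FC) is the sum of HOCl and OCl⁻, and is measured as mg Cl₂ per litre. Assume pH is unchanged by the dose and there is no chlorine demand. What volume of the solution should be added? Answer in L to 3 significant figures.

47.7 L

[OCl⁻]/[HOCl] = 10^(pH − pKa) = 10^(8.1 − 7.43) = 4.677; fraction as HOCl = 1/(1 + 4.677) = 0.1761.
Free chlorine required for 2.9 ppm HOCl: 2.9 / 0.1761 = 16.46 ppm.
FC to add: 16.46 − 0.2 = 16.26 mg/L as Cl₂.
Cl₂ equivalent: 16.26 mg/L × 291,000 L = 4733 g.
Product at 8.2% available Cl: 4733 / 0.082 = 57,720 g.
Volume: 57,720 g ÷ 1.21 g/mL = 47,700 mL.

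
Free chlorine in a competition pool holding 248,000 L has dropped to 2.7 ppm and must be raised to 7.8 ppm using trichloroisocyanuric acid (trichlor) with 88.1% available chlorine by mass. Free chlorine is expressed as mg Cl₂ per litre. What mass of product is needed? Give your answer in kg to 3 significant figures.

1.44 kg

Chlorine deficit: 7.8 − 2.7 = 5.1 ppm = 5.1 mg/L as Cl₂.
Cl₂ equivalent needed: 5.1 mg/L × 248,000 L = 1,265,000 mg = 1265 g.
Product at 88.1% available chlorine: 1265 / 0.881 = 1436 g.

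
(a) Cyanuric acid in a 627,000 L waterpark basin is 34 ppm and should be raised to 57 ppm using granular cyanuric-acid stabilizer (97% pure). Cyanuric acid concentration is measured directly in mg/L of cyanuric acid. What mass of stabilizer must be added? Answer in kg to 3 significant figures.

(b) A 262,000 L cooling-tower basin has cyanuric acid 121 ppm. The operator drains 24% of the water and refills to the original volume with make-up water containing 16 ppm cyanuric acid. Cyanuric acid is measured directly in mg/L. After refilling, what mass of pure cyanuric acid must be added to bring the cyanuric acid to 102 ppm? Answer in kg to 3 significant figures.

(a) CYA to add: (57 − 34) = 23 mg/L × 627,000 L = 14,420 g cyanuric acid.
(a) At 97% purity: 14,420 / 0.97 = 14,870 g product.

(b) After draining 24% and refilling: 121 × 0.76 + 16 × 0.24 = 95.8 ppm.
(b) Deficit to target: 102 − 95.8 = 6.2 mg/L.
(b) Mass: 6.2 mg/L × 262,000 L = 1624 g cyanuric acid.

(a) 14.9 kg; (b) 1.62 kg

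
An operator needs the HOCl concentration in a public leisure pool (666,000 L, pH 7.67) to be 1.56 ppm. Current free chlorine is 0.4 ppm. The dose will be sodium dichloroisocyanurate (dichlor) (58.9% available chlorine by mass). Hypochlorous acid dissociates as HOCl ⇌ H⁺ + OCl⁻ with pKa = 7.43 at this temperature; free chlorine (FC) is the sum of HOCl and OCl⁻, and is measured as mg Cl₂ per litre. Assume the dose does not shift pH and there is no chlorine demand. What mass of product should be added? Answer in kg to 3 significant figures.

4.38 kg

[OCl⁻]/[HOCl] = 10^(pH − pKa) = 10^(7.67 − 7.43) = 1.738; fraction as HOCl = 1/(1 + 1.738) = 0.3653.
Free chlorine required for 1.56 ppm HOCl: 1.56 / 0.3653 = 4.271 ppm.
FC to add: 4.271 − 0.4 = 3.871 mg/L as Cl₂.
Cl₂ equivalent: 3.871 mg/L × 666,000 L = 2578 g.
Product at 58.9% available Cl: 2578 / 0.589 = 4377 g.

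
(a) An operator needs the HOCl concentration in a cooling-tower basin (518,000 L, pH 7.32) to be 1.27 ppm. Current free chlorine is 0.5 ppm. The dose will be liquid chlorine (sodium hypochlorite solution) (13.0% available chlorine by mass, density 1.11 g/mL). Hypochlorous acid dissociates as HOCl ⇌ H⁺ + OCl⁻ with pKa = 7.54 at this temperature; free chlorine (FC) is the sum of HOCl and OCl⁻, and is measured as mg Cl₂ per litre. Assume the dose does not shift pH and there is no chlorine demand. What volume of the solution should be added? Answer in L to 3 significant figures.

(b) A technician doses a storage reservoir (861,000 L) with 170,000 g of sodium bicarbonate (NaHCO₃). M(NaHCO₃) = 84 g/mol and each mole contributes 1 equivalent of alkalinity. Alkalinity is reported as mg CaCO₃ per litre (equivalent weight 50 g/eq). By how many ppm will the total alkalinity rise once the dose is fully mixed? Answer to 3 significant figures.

(a) [OCl⁻]/[HOCl] = 10^(pH − pKa) = 10^(7.32 − 7.54) = 0.6026; fraction as HOCl = 1/(1 + 0.6026) = 0.624.
(a) Free chlorine required for 1.27 ppm HOCl: 1.27 / 0.624 = 2.035 ppm.
(a) FC to add: 2.035 − 0.5 = 1.535 mg/L as Cl₂.
(a) Cl₂ equivalent: 1.535 mg/L × 518,000 L = 795.3 g.
(a) Product at 13.0% available Cl: 795.3 / 0.13 = 6117 g.
(a) Volume: 6117 g ÷ 1.11 g/mL = 5511 mL.

(b) Moles of NaHCO₃: 170,000 g ÷ 84 g/mol = 2024 mol → 2024 eq of alkalinity.
(b) As CaCO₃: 2024 eq × 50 g/eq = 101,200 g.
(b) Rise: 101,200 g / 861,000 L × 1000 = 117.5 mg/L.

(a) 5.51 L; (b) 118 ppm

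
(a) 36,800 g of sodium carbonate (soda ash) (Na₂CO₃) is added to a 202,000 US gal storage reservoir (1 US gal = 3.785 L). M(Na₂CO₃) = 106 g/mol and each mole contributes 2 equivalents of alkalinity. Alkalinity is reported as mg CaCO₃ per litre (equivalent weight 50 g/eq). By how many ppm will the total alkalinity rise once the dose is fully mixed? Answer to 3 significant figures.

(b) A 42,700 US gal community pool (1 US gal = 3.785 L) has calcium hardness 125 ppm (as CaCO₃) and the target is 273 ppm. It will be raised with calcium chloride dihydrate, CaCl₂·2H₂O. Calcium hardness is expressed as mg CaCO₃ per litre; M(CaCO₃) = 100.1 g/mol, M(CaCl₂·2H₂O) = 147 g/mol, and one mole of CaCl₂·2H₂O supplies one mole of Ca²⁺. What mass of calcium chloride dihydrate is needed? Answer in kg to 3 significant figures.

(a) 45.4 ppm; (b) 35.1 kg

(a) Volume: 202,000 US gal × 3.785 L/gal = 764,570 L.
(a) Moles of Na₂CO₃: 36,800 g ÷ 106 g/mol = 347.2 mol → 694.3 eq of alkalinity.
(a) As CaCO₃: 694.3 eq × 50 g/eq = 34,720 g.
(a) Rise: 34,720 g / 764,570 L × 1000 = 45.41 mg/L.

(b) Volume: 42,700 US gal × 3.785 L/gal = 161,620 L.
(b) Hardness to add: (273 − 125) = 148 mg/L as CaCO₃ × 161,620 L = 23,920 g as CaCO₃.
(b) Moles of Ca²⁺ (1 mol Ca²⁺ ≡ 1 mol CaCO₃): 23,920 / 100.1 g/mol = 239 mol.
(b) Mass of CaCl₂·2H₂O: 239 × 147 = 35,130 g.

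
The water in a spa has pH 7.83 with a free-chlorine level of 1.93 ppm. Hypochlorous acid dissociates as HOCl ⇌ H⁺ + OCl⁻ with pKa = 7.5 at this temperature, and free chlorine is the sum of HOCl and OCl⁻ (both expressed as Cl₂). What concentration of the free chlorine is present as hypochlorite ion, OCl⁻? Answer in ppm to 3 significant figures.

1.31 ppm

[OCl⁻]/[HOCl] = 10^(pH − pKa) = 10^(7.83 − 7.5) = 10^0.33 = 2.138.
Fraction as HOCl = 1 / (1 + 2.138) = 0.3187.
OCl⁻ = (1 − 0.3187) × 1.93 ppm = 1.315 ppm.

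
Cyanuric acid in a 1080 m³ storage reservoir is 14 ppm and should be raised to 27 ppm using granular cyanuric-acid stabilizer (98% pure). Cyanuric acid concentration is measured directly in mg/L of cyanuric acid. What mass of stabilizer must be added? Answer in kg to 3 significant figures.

Volume: 1080 m³ = 1,080,000 L.
CYA to add: (27 − 14) = 13 mg/L × 1,080,000 L = 14,040 g cyanuric acid.
At 98% purity: 14,040 / 0.98 = 14,330 g product.

14.3 kg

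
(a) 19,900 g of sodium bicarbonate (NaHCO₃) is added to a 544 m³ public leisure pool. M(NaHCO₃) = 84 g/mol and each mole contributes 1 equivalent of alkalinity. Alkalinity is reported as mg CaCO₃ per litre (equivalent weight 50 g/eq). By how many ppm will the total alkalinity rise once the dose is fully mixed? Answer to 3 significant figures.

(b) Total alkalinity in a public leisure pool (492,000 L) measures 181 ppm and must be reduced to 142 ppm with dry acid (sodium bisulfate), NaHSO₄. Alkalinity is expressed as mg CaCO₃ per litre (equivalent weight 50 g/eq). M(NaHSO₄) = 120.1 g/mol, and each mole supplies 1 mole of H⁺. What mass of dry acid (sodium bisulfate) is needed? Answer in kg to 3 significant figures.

(a) Volume: 544 m³ = 544,000 L.
(a) Moles of NaHCO₃: 19,900 g ÷ 84 g/mol = 236.9 mol → 236.9 eq of alkalinity.
(a) As CaCO₃: 236.9 eq × 50 g/eq = 11,850 g.
(a) Rise: 11,850 g / 544,000 L × 1000 = 21.77 mg/L.

(b) Alkalinity to neutralize: (181 − 142) = 39 mg/L as CaCO₃ × 492,000 L = 19,190 g as CaCO₃.
(b) Equivalents of H⁺ required: 19,190 ÷ 50 g/eq = 383.8 eq = 383.8 mol NaHSO₄.
(b) Mass of NaHSO₄: 383.8 × 120.1 = 46,090 g.

(a) 21.8 ppm; (b) 46.1 kg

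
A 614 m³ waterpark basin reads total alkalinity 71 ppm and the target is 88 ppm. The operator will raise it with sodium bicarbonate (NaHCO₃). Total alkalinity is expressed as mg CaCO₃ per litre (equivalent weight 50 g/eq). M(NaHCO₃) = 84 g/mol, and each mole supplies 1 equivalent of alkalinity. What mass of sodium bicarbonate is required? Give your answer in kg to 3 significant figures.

17.5 kg

Volume: 614 m³ = 614,000 L.
Alkalinity to add: (88 − 71) = 17 mg/L as CaCO₃ × 614,000 L = 10,440 g as CaCO₃.
Equivalents: 10,440 g ÷ 50 g/eq = 208.8 eq.
NaHCO₃ supplies 1 eq per mole → 208.8 mol.
Mass: 208.8 mol × 84 g/mol = 17,540 g.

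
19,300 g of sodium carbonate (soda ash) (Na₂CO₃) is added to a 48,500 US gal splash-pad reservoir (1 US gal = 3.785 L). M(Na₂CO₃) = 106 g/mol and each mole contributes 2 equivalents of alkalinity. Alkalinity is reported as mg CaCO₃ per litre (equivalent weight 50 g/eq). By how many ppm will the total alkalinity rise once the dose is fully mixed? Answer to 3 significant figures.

99.2 ppm

Volume: 48,500 US gal × 3.785 L/gal = 183,572 L.
Moles of Na₂CO₃: 19,300 g ÷ 106 g/mol = 182.1 mol → 364.2 eq of alkalinity.
As CaCO₃: 364.2 eq × 50 g/eq = 18,210 g.
Rise: 18,210 g / 183,572 L × 1000 = 99.18 mg/L.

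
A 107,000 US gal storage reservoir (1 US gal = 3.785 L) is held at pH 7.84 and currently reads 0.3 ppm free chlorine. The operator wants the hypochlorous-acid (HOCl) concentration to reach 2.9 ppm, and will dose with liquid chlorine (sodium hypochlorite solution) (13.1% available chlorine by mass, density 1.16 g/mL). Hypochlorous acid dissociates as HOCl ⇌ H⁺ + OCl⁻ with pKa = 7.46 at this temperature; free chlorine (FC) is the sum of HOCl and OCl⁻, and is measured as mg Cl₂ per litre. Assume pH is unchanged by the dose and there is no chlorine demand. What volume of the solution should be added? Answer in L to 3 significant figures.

Volume: 107,000 US gal × 3.785 L/gal = 404,995 L.
[OCl⁻]/[HOCl] = 10^(pH − pKa) = 10^(7.84 − 7.46) = 2.399; fraction as HOCl = 1/(1 + 2.399) = 0.2942.
Free chlorine required for 2.9 ppm HOCl: 2.9 / 0.2942 = 9.857 ppm.
FC to add: 9.857 − 0.3 = 9.557 mg/L as Cl₂.
Cl₂ equivalent: 9.557 mg/L × 404,995 L = 3870 g.
Product at 13.1% available Cl: 3870 / 0.131 = 29,540 g.
Volume: 29,540 g ÷ 1.16 g/mL = 25,470 mL.

25.5 L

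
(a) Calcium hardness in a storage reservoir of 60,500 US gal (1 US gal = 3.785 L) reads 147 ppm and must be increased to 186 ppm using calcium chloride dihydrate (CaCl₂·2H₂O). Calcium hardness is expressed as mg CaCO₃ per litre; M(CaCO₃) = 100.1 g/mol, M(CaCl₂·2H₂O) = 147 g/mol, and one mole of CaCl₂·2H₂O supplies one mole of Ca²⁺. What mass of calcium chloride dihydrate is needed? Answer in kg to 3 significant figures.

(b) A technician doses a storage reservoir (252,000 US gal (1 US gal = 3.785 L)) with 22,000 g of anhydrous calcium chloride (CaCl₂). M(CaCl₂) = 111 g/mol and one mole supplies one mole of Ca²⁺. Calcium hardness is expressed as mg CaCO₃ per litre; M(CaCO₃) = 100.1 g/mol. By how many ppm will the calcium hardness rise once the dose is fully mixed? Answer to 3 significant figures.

(a) Volume: 60,500 US gal × 3.785 L/gal = 228,992 L.
(a) Hardness to add: (186 − 147) = 39 mg/L as CaCO₃ × 228,992 L = 8931 g as CaCO₃.
(a) Moles of Ca²⁺ (1 mol Ca²⁺ ≡ 1 mol CaCO₃): 8931 / 100.1 g/mol = 89.22 mol.
(a) Mass of CaCl₂·2H₂O: 89.22 × 147 = 13,120 g.

(b) Volume: 252,000 US gal × 3.785 L/gal = 953,820 L.
(b) Moles of Ca²⁺: 22,000 g ÷ 111 g/mol = 198.2 mol.
(b) As CaCO₃: 198.2 mol × 100.1 g/mol = 19,840 g.
(b) Rise: 19,840 g / 953,820 L × 1000 = 20.8 mg/L.

(a) 13.1 kg; (b) 20.8 ppm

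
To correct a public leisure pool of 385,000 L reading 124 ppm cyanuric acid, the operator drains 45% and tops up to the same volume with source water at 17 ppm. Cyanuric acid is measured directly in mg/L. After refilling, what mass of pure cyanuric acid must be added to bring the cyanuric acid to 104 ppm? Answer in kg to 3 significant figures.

After draining 45% and refilling: 124 × 0.55 + 17 × 0.45 = 75.85 ppm.
Deficit to target: 104 − 75.85 = 28.15 mg/L.
Mass: 28.15 mg/L × 385,000 L = 10,840 g cyanuric acid.

10.8 kg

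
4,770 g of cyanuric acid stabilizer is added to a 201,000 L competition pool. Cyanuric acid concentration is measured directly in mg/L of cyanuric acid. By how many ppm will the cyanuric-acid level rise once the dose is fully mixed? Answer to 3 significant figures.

Rise: 4,770 g / 201,000 L × 1000 = 23.73 mg/L.

23.7 ppm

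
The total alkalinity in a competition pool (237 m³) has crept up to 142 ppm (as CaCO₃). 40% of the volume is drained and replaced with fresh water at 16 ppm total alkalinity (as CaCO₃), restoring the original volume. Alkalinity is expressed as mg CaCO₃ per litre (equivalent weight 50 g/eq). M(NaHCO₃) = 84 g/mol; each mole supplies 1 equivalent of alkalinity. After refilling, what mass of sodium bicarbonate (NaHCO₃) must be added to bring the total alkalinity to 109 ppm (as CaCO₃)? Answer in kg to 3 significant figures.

6.93 kg

Volume: 237 m³ = 237,000 L.
After draining 40% and refilling: 142 × 0.60 + 16 × 0.40 = 91.6 ppm.
Deficit to target: 109 − 91.6 = 17.4 mg/L.
As CaCO₃: 17.4 mg/L × 237,000 L = 4124 g; ÷ 50 g/eq ÷ 1 = 82.48 mol NaHCO₃.
Mass: 82.48 × 84 = 6928 g.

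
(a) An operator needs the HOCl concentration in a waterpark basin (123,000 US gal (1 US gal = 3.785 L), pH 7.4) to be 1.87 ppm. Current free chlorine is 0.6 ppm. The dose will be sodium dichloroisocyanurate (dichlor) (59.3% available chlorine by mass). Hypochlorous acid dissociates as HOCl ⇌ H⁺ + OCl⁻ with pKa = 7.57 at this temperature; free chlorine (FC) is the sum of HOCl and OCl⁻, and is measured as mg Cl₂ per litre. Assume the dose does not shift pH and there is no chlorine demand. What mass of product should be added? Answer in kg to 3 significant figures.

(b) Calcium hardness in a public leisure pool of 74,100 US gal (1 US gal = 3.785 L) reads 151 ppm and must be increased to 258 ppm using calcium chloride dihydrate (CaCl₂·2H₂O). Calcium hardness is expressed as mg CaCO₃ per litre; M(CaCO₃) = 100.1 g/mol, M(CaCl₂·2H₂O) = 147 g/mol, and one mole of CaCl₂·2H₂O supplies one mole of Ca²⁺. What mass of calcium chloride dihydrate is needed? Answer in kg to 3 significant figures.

(a) Volume: 123,000 US gal × 3.785 L/gal = 465,555 L.
(a) [OCl⁻]/[HOCl] = 10^(pH − pKa) = 10^(7.4 − 7.57) = 0.6761; fraction as HOCl = 1/(1 + 0.6761) = 0.5966.
(a) Free chlorine required for 1.87 ppm HOCl: 1.87 / 0.5966 = 3.134 ppm.
(a) FC to add: 3.134 − 0.6 = 2.534 mg/L as Cl₂.
(a) Cl₂ equivalent: 2.534 mg/L × 465,555 L = 1180 g.
(a) Product at 59.3% available Cl: 1180 / 0.593 = 1990 g.

(b) Volume: 74,100 US gal × 3.785 L/gal = 280,468 L.
(b) Hardness to add: (258 − 151) = 107 mg/L as CaCO₃ × 280,468 L = 30,010 g as CaCO₃.
(b) Moles of Ca²⁺ (1 mol Ca²⁺ ≡ 1 mol CaCO₃): 30,010 / 100.1 g/mol = 299.8 mol.
(b) Mass of CaCl₂·2H₂O: 299.8 × 147 = 44,070 g.

(a) 1.99 kg; (b) 44.1 kg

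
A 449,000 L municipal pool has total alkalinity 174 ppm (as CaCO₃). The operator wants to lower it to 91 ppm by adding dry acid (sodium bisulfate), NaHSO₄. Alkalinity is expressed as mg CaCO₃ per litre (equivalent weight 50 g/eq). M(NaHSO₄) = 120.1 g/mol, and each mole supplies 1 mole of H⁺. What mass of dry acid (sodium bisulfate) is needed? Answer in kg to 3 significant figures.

Alkalinity to neutralize: (174 − 91) = 83 mg/L as CaCO₃ × 449,000 L = 37,270 g as CaCO₃.
Equivalents of H⁺ required: 37,270 ÷ 50 g/eq = 745.3 eq = 745.3 mol NaHSO₄.
Mass of NaHSO₄: 745.3 × 120.1 = 89,520 g.

89.5 kg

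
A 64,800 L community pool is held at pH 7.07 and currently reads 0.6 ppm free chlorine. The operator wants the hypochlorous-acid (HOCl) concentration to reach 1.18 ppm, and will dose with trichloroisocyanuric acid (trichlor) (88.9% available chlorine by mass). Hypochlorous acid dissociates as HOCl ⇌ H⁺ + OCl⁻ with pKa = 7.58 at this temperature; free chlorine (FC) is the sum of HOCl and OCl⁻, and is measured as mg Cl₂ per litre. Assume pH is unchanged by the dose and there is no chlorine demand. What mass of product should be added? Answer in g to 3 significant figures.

68.9 g

[OCl⁻]/[HOCl] = 10^(pH − pKa) = 10^(7.07 − 7.58) = 0.309; fraction as HOCl = 1/(1 + 0.309) = 0.7639.
Free chlorine required for 1.18 ppm HOCl: 1.18 / 0.7639 = 1.545 ppm.
FC to add: 1.545 − 0.6 = 0.9447 mg/L as Cl₂.
Cl₂ equivalent: 0.9447 mg/L × 64,800 L = 61.21 g.
Product at 88.9% available Cl: 61.21 / 0.889 = 68.86 g.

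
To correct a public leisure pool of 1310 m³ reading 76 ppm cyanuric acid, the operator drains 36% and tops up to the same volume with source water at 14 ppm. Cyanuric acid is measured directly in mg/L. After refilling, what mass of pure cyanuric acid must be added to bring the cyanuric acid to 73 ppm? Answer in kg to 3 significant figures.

25.3 kg

Volume: 1310 m³ = 1,310,000 L.
After draining 36% and refilling: 76 × 0.64 + 14 × 0.36 = 53.68 ppm.
Deficit to target: 73 − 53.68 = 19.32 mg/L.
Mass: 19.32 mg/L × 1,310,000 L = 25,310 g cyanuric acid.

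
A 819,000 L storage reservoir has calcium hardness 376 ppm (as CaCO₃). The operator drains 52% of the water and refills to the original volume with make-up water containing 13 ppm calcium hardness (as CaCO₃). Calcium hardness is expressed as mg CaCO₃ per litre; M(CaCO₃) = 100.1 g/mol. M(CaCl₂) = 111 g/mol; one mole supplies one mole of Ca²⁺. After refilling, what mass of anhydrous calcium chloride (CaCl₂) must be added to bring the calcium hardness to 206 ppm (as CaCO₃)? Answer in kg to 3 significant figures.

After draining 52% and refilling: 376 × 0.48 + 13 × 0.52 = 187.24 ppm.
Deficit to target: 206 − 187.24 = 18.76 mg/L.
As CaCO₃: 18.76 mg/L × 819,000 L = 15,360 g; ÷ 100.1 = 153.5 mol Ca²⁺.
Mass: 153.5 × 111 = 17,040 g.

17.0 kg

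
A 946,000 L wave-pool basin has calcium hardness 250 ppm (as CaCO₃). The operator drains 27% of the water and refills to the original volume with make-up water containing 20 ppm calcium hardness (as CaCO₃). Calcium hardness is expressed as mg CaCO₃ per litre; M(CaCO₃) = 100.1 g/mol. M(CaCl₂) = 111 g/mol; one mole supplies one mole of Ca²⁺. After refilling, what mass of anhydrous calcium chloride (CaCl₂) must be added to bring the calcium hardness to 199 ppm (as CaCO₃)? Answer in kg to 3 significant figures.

After draining 27% and refilling: 250 × 0.73 + 20 × 0.27 = 187.9 ppm.
Deficit to target: 199 − 187.9 = 11.1 mg/L.
As CaCO₃: 11.1 mg/L × 946,000 L = 10,500 g; ÷ 100.1 = 104.9 mol Ca²⁺.
Mass: 104.9 × 111 = 11,640 g.

11.6 kg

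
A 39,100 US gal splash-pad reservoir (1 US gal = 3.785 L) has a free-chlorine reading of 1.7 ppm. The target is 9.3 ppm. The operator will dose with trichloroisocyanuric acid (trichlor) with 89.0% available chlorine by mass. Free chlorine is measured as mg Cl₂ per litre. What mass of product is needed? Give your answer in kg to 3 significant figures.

Volume: 39,100 US gal × 3.785 L/gal = 147,994 L.
Chlorine deficit: 9.3 − 1.7 = 7.6 ppm = 7.6 mg/L as Cl₂.
Cl₂ equivalent needed: 7.6 mg/L × 147,994 L = 1,125,000 mg = 1125 g.
Product at 89.0% available chlorine: 1125 / 0.89 = 1264 g.

1.26 kg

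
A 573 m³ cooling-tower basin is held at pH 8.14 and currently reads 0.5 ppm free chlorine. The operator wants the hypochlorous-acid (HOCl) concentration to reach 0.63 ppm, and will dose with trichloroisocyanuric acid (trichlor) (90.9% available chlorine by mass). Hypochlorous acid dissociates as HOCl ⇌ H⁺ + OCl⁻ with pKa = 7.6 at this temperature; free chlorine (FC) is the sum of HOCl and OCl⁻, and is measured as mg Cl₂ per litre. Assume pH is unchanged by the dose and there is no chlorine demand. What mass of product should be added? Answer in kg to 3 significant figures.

1.46 kg

Volume: 573 m³ = 573,000 L.
[OCl⁻]/[HOCl] = 10^(pH − pKa) = 10^(8.14 − 7.6) = 3.467; fraction as HOCl = 1/(1 + 3.467) = 0.2238.
Free chlorine required for 0.63 ppm HOCl: 0.63 / 0.2238 = 2.814 ppm.
FC to add: 2.814 − 0.5 = 2.314 mg/L as Cl₂.
Cl₂ equivalent: 2.314 mg/L × 573,000 L = 1326 g.
Product at 90.9% available Cl: 1326 / 0.909 = 1459 g.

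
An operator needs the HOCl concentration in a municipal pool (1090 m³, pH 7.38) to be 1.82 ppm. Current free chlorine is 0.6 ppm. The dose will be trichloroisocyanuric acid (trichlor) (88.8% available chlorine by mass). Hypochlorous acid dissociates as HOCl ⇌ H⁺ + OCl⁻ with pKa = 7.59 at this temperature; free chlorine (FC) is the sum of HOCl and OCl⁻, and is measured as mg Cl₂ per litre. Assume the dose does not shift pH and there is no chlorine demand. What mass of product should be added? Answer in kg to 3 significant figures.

2.88 kg

Volume: 1090 m³ = 1,090,000 L.
[OCl⁻]/[HOCl] = 10^(pH − pKa) = 10^(7.38 − 7.59) = 0.6166; fraction as HOCl = 1/(1 + 0.6166) = 0.6186.
Free chlorine required for 1.82 ppm HOCl: 1.82 / 0.6186 = 2.942 ppm.
FC to add: 2.942 − 0.6 = 2.342 mg/L as Cl₂.
Cl₂ equivalent: 2.342 mg/L × 1,090,000 L = 2553 g.
Product at 88.8% available Cl: 2553 / 0.888 = 2875 g.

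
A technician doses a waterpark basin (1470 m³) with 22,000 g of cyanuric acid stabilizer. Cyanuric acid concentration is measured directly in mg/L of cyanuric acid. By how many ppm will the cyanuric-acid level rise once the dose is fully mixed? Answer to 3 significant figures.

15.0 ppm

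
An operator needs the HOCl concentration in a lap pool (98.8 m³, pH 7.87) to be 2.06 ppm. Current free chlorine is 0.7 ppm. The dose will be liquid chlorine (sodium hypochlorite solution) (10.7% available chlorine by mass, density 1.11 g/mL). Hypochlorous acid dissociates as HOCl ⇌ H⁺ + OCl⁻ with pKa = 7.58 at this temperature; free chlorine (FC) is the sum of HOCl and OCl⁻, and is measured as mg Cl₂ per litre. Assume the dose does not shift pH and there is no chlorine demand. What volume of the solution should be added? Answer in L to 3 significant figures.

4.47 L

Volume: 98.8 m³ = 98,800 L.
[OCl⁻]/[HOCl] = 10^(pH − pKa) = 10^(7.87 − 7.58) = 1.95; fraction as HOCl = 1/(1 + 1.95) = 0.339.
Free chlorine required for 2.06 ppm HOCl: 2.06 / 0.339 = 6.077 ppm.
FC to add: 6.077 − 0.7 = 5.377 mg/L as Cl₂.
Cl₂ equivalent: 5.377 mg/L × 98,800 L = 531.2 g.
Product at 10.7% available Cl: 531.2 / 0.107 = 4965 g.
Volume: 4965 g ÷ 1.11 g/mL = 4473 mL.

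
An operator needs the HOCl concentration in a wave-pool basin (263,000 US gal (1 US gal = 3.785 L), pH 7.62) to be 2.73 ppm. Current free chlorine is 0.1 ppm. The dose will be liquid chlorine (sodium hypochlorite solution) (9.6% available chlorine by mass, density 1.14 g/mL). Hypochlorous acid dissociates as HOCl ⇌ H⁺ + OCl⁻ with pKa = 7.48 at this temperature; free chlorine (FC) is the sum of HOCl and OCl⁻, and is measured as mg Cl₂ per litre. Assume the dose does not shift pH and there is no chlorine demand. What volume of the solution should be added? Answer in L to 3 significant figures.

58.2 L

Volume: 263,000 US gal × 3.785 L/gal = 995,455 L.
[OCl⁻]/[HOCl] = 10^(pH − pKa) = 10^(7.62 − 7.48) = 1.38; fraction as HOCl = 1/(1 + 1.38) = 0.4201.
Free chlorine required for 2.73 ppm HOCl: 2.73 / 0.4201 = 6.498 ppm.
FC to add: 6.498 − 0.1 = 6.398 mg/L as Cl₂.
Cl₂ equivalent: 6.398 mg/L × 995,455 L = 6369 g.
Product at 9.6% available Cl: 6369 / 0.096 = 66,350 g.
Volume: 66,350 g ÷ 1.14 g/mL = 58,200 mL.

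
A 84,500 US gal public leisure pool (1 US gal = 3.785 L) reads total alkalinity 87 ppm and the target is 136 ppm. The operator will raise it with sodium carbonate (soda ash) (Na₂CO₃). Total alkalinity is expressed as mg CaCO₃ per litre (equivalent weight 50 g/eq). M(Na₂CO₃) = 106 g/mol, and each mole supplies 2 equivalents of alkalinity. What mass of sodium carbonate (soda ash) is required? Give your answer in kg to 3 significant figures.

Volume: 84,500 US gal × 3.785 L/gal = 319,832 L.
Alkalinity to add: (136 − 87) = 49 mg/L as CaCO₃ × 319,832 L = 15,670 g as CaCO₃.
Equivalents: 15,670 g ÷ 50 g/eq = 313.4 eq.
Each mole of Na₂CO₃ supplies 2 eq, so 313.4 / 2 = 156.7 mol.
Mass: 156.7 mol × 106 g/mol = 16,610 g.

16.6 kg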